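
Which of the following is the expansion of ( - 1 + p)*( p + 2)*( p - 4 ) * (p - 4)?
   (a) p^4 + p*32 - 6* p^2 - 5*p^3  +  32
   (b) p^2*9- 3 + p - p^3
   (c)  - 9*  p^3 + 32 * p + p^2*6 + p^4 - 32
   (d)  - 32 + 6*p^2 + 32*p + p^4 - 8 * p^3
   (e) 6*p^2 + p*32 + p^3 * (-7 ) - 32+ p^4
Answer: e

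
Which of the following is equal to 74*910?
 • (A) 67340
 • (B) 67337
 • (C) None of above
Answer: A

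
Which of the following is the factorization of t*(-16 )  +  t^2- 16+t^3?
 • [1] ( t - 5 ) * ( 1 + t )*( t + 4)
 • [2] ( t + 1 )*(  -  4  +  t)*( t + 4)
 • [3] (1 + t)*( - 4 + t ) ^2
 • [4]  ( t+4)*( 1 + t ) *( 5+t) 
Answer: 2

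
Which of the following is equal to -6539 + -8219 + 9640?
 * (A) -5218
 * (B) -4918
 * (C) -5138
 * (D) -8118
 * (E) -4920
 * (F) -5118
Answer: F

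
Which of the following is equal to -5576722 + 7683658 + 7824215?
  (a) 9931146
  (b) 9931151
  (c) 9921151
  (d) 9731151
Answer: b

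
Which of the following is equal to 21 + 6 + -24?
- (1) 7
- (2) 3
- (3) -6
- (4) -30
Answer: 2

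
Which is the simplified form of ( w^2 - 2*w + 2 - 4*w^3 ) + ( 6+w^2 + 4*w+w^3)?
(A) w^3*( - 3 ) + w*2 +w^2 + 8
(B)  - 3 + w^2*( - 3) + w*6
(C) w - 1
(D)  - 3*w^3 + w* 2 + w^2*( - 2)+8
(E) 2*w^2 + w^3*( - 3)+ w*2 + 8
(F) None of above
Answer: E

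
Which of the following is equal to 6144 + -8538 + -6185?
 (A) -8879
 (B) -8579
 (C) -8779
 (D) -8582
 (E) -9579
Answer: B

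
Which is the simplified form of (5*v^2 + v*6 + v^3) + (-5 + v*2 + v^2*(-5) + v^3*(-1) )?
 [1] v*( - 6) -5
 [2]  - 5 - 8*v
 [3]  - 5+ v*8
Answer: 3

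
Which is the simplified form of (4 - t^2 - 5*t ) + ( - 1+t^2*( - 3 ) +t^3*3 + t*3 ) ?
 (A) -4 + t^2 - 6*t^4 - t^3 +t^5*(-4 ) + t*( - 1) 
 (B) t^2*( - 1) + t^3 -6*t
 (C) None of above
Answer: C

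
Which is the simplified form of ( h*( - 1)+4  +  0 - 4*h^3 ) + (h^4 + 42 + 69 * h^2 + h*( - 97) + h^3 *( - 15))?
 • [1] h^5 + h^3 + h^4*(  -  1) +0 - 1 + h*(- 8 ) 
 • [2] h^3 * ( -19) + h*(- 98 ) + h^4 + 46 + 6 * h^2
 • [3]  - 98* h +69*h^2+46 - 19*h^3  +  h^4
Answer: 3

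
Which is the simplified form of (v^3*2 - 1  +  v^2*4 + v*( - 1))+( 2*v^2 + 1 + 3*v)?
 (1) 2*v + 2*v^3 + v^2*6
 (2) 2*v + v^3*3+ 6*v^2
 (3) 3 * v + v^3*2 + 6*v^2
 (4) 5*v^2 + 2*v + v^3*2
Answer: 1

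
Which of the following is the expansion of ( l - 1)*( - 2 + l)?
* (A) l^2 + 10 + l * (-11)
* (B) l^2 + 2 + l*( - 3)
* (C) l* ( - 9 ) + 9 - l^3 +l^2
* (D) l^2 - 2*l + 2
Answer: B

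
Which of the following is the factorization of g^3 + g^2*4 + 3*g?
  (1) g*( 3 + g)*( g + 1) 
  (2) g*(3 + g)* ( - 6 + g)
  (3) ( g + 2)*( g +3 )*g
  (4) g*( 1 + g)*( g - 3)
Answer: 1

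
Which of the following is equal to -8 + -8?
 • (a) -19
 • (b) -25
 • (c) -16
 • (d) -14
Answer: c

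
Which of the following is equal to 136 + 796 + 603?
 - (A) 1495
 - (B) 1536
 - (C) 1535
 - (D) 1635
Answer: C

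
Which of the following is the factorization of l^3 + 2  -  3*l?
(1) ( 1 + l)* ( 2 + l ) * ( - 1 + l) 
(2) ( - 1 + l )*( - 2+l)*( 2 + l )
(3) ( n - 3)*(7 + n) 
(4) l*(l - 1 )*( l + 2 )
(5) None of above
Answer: 5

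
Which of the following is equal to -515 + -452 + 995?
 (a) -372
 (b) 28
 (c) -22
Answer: b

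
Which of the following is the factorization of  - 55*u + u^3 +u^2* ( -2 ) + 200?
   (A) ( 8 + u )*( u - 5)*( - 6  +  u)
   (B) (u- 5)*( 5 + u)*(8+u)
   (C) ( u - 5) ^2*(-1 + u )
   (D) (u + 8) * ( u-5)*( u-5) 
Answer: D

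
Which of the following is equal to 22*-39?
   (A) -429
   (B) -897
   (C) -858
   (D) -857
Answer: C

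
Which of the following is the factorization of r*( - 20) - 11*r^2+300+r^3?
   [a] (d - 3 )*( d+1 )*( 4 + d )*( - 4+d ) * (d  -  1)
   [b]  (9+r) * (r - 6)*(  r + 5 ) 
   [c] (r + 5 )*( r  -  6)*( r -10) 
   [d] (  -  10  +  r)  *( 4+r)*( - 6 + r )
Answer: c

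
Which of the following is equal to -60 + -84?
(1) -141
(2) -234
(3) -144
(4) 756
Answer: 3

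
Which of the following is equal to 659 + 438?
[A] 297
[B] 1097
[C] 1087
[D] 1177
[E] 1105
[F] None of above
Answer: B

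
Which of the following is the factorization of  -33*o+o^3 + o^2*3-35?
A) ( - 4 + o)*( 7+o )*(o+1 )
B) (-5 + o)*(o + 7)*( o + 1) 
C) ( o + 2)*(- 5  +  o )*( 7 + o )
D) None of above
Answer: B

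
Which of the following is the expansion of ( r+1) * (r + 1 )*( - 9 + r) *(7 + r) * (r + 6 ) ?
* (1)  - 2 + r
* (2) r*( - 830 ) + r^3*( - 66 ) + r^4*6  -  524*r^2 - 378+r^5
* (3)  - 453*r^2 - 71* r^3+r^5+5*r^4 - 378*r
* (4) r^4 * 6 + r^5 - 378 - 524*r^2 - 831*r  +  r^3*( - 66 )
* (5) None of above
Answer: 4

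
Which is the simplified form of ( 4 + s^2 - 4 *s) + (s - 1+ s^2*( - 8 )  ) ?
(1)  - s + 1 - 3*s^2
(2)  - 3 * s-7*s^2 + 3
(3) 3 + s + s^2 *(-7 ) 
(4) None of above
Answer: 2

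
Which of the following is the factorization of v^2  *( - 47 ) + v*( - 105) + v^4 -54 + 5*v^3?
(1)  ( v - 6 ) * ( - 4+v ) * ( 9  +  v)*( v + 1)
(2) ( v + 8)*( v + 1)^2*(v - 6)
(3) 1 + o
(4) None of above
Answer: 4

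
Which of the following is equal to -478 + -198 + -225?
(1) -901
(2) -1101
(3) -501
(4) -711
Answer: 1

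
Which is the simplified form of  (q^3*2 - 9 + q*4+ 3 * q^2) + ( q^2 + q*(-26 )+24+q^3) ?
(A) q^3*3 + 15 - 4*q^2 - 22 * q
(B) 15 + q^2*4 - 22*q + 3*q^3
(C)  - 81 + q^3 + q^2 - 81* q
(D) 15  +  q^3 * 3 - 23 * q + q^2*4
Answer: B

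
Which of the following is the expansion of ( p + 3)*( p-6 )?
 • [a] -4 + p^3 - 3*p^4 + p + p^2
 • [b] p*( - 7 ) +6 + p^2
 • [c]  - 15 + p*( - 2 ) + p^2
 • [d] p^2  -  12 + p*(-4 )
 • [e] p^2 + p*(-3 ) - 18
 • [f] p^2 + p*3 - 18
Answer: e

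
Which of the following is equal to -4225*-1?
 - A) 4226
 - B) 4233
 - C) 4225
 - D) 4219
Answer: C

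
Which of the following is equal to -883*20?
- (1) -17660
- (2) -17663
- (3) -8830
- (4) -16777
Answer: 1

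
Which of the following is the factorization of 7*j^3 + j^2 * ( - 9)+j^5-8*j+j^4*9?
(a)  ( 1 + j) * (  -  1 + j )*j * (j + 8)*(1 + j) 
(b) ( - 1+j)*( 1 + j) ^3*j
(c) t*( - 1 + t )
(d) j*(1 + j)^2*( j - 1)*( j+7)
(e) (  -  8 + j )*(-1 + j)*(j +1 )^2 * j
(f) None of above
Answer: a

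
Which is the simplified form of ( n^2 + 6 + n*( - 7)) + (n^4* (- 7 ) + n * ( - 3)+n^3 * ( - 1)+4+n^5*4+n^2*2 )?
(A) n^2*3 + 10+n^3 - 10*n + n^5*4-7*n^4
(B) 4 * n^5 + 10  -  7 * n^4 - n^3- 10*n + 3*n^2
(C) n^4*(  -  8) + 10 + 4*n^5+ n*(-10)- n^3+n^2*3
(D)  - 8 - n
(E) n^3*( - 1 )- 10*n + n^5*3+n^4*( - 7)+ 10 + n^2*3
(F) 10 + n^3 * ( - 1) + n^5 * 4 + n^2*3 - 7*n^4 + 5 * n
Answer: B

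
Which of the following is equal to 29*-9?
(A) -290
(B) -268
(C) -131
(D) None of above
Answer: D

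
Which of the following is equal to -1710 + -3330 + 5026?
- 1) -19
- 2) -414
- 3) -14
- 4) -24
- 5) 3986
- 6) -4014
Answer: 3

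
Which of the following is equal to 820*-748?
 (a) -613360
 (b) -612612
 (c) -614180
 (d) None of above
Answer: a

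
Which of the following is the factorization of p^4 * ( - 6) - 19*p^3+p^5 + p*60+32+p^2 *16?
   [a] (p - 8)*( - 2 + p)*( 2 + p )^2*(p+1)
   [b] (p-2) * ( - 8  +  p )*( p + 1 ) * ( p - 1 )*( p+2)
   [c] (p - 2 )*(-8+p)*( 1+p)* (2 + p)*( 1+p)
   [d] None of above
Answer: c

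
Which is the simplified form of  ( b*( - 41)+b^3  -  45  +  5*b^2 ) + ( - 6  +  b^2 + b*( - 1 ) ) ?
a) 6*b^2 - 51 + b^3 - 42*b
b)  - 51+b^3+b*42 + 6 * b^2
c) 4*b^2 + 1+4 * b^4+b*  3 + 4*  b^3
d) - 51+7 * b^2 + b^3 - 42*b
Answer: a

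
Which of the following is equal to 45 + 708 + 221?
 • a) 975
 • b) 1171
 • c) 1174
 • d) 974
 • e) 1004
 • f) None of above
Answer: d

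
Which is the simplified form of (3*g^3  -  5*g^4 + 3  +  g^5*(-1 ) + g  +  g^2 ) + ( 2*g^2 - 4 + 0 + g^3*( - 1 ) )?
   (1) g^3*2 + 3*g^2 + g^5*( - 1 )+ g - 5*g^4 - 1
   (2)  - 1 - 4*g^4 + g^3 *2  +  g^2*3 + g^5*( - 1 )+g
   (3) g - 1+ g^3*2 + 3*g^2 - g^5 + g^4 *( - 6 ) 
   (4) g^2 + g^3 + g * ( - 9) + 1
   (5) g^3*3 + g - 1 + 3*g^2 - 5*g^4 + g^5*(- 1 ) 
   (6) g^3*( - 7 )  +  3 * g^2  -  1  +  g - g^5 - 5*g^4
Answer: 1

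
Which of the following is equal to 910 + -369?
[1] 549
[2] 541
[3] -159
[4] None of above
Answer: 2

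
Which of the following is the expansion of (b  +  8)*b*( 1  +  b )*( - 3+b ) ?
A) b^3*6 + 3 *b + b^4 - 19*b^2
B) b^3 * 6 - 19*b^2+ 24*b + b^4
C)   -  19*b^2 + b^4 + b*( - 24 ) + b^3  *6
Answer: C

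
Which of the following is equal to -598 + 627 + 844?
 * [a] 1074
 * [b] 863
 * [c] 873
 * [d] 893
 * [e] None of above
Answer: c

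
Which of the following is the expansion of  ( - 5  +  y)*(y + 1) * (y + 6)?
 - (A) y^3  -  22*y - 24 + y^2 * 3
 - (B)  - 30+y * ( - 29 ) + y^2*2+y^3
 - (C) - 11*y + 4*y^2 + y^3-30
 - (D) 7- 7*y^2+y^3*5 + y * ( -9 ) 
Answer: B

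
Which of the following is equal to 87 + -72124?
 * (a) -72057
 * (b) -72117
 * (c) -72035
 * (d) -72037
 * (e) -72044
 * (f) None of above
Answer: d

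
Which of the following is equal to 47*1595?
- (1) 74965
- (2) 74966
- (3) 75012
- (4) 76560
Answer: 1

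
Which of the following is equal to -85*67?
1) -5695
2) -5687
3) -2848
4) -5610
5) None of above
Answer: 1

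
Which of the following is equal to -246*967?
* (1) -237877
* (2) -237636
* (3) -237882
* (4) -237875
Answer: 3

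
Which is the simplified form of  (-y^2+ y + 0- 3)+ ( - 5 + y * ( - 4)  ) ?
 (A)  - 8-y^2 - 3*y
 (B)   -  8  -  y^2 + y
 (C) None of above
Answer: A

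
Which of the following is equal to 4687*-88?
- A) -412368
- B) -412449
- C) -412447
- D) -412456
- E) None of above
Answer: D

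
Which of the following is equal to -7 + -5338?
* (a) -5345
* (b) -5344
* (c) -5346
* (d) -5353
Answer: a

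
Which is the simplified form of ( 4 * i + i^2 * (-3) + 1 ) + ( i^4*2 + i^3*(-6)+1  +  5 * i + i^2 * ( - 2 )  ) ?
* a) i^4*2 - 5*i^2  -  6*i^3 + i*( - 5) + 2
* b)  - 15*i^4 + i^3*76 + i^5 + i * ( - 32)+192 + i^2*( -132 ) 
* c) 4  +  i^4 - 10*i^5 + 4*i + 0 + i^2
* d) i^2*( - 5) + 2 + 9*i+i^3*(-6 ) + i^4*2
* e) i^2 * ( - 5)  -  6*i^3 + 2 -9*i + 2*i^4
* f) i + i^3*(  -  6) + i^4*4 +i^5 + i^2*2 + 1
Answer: d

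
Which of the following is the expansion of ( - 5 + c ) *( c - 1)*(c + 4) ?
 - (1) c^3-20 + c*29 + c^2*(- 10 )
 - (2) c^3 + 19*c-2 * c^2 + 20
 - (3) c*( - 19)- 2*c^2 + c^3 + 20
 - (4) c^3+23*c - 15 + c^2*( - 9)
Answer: 3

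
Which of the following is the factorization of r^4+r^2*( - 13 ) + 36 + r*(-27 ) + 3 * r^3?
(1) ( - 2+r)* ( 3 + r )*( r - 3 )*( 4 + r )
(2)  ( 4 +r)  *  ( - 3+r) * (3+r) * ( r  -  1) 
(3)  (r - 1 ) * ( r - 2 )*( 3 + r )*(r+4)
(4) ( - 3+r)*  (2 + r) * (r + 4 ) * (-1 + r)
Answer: 2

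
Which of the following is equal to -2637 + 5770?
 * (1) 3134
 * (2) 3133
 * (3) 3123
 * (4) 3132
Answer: 2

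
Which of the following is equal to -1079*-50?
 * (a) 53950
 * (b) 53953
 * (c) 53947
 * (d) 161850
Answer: a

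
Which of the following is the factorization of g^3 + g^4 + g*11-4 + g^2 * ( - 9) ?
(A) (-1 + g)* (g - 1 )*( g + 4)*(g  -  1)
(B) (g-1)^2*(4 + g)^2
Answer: A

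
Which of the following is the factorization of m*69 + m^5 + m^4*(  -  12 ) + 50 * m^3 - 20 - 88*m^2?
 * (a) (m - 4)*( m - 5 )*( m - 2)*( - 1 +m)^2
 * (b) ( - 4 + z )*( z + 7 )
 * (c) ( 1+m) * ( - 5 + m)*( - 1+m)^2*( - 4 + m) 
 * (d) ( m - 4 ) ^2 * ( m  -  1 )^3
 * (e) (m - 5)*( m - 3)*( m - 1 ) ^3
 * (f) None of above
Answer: f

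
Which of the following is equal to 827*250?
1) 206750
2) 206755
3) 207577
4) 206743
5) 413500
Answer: 1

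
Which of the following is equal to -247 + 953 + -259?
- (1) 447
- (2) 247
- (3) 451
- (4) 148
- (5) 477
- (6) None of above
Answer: 1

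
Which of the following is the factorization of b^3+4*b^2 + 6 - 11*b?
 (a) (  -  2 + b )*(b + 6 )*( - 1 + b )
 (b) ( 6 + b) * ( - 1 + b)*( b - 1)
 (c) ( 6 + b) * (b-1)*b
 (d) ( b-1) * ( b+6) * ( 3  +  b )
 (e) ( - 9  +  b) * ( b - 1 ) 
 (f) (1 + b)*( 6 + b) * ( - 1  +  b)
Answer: b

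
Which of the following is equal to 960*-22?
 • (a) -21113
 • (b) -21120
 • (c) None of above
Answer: b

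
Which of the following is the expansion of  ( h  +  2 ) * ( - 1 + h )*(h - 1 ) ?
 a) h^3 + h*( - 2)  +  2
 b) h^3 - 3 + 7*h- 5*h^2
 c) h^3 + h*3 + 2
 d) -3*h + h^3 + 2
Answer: d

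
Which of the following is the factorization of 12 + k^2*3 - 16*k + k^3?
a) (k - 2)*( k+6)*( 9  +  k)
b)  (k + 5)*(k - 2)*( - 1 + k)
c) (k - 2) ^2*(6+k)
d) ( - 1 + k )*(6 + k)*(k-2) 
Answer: d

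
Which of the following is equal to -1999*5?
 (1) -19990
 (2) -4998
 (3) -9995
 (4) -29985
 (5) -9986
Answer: 3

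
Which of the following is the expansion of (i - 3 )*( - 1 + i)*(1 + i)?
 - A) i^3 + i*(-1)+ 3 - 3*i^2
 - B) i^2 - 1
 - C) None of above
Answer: A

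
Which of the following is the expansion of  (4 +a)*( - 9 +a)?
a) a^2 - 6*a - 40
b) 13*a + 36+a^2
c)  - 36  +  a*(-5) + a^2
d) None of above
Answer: c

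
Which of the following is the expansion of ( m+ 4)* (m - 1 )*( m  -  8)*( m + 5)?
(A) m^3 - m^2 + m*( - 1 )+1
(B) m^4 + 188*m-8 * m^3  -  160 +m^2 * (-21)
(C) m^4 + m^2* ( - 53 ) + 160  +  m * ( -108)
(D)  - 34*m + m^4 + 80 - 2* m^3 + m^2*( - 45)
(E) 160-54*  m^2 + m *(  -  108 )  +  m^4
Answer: C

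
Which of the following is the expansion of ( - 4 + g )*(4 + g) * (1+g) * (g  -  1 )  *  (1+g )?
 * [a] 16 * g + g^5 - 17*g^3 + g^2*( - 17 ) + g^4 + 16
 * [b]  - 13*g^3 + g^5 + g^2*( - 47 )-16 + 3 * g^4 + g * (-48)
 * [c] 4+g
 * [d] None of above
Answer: a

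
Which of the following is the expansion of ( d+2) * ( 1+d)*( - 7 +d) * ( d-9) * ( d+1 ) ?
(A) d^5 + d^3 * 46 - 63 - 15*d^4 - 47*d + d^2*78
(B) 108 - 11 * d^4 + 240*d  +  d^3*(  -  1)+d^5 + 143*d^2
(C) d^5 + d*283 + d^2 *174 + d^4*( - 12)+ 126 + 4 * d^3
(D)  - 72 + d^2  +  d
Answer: C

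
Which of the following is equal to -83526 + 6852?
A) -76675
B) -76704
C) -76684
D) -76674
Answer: D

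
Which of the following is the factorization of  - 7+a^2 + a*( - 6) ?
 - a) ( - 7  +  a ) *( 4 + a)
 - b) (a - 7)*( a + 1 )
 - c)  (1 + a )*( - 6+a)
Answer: b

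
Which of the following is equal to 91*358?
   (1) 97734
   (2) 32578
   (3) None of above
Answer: 2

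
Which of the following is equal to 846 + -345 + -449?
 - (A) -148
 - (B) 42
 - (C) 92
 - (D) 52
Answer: D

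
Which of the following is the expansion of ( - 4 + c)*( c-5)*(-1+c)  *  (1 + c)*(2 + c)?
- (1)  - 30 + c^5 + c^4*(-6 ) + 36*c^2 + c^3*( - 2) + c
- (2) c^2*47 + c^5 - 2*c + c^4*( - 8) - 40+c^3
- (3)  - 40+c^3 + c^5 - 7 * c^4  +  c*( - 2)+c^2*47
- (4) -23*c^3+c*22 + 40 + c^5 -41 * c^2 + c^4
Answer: 3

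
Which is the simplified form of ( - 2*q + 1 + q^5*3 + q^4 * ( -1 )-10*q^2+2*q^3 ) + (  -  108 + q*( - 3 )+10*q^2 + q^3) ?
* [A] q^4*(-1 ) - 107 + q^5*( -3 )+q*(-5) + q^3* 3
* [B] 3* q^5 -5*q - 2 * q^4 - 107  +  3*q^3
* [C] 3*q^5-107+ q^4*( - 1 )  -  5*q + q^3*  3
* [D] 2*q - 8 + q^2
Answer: C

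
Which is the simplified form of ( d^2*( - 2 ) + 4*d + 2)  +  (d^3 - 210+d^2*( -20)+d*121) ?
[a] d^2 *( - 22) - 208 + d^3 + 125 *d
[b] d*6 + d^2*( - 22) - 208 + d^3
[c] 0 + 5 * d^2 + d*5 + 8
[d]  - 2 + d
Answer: a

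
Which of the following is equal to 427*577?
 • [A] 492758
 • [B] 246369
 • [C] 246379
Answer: C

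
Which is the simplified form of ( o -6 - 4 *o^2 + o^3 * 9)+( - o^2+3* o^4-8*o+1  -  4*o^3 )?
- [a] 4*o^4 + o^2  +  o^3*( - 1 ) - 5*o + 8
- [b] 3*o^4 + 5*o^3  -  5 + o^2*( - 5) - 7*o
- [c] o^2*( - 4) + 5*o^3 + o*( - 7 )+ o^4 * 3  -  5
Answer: b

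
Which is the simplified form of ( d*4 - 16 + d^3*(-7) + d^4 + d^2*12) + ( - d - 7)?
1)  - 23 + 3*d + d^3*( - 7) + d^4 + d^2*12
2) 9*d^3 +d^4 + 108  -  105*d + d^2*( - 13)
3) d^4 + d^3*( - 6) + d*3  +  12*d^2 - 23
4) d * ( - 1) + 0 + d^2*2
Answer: 1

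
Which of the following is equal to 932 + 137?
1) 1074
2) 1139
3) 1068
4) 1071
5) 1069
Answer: 5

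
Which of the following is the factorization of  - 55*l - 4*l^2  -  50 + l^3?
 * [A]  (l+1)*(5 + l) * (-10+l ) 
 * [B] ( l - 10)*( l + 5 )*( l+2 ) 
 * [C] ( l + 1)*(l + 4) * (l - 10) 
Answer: A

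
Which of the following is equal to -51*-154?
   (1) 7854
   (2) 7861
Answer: 1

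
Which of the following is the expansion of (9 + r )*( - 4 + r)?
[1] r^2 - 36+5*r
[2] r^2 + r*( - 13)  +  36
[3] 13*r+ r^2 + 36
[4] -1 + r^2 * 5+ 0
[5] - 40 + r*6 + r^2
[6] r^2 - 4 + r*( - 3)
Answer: 1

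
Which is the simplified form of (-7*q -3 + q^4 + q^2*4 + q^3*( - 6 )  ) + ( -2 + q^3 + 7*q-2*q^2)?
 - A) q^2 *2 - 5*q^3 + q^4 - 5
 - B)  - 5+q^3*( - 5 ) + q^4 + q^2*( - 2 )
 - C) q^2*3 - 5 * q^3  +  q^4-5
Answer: A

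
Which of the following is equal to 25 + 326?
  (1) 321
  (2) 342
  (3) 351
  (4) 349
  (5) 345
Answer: 3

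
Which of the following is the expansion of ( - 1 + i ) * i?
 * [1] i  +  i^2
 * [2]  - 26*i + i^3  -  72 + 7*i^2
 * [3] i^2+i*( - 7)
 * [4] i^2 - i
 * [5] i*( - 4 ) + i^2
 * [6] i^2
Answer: 4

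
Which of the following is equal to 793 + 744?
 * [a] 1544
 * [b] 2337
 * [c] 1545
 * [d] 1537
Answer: d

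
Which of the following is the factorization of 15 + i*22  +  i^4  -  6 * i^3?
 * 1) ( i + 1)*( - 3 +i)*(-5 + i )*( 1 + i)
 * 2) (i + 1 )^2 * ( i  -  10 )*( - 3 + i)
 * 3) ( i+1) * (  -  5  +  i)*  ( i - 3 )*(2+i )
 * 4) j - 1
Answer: 1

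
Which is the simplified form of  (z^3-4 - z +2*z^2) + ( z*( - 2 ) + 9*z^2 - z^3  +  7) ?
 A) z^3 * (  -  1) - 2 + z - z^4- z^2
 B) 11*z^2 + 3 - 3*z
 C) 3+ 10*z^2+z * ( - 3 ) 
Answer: B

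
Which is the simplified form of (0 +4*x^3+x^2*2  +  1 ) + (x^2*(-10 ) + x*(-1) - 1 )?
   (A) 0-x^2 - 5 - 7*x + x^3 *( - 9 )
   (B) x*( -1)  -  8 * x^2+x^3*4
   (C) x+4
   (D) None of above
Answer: B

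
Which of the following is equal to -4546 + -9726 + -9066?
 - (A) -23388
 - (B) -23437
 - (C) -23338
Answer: C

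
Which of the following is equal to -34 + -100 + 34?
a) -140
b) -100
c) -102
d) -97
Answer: b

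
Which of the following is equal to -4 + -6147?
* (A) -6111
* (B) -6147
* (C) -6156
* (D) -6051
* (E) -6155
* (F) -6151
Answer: F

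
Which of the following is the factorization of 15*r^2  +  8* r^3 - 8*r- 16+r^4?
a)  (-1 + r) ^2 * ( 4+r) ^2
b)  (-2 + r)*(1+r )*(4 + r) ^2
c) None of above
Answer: c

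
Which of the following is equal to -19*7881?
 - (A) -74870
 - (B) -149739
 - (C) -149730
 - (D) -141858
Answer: B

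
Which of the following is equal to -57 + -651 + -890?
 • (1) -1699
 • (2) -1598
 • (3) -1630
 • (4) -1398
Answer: 2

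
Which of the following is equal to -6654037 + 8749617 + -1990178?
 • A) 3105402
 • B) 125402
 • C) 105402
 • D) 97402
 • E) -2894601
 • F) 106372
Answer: C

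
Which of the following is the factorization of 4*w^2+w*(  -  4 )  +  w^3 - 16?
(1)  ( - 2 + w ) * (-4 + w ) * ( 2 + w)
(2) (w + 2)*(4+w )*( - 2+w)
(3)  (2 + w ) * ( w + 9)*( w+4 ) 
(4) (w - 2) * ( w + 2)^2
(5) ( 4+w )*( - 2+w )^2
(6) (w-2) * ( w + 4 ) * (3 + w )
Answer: 2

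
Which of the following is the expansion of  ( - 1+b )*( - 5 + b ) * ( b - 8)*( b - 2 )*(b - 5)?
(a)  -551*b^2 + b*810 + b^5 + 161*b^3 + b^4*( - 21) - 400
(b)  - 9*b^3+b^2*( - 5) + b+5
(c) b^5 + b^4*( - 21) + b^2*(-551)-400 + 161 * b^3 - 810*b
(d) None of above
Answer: a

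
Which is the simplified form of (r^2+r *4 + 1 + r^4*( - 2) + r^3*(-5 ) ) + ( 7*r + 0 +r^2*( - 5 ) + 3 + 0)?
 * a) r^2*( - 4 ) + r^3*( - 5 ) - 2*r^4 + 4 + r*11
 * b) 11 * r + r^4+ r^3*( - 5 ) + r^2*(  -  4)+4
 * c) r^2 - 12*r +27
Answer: a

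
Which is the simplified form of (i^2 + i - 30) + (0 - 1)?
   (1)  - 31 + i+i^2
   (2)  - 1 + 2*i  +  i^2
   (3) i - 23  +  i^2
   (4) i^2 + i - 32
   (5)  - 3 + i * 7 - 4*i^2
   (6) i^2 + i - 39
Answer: 1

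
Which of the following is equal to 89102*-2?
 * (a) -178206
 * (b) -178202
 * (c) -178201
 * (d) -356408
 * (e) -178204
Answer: e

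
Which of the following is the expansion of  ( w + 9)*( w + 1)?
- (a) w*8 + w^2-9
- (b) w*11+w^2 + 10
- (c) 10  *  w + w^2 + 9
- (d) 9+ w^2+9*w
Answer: c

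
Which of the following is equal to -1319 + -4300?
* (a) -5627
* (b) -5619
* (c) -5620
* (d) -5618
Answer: b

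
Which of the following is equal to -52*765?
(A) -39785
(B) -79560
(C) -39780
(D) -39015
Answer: C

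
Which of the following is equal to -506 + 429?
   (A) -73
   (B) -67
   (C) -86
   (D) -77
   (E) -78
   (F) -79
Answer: D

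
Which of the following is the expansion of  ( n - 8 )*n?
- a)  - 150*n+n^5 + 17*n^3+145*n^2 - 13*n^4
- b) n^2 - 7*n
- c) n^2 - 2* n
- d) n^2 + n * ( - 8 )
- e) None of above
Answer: d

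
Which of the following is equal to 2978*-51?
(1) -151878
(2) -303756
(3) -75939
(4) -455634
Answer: 1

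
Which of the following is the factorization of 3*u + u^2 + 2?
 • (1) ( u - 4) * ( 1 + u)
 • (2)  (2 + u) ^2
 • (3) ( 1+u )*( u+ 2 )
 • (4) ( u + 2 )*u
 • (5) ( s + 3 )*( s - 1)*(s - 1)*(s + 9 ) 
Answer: 3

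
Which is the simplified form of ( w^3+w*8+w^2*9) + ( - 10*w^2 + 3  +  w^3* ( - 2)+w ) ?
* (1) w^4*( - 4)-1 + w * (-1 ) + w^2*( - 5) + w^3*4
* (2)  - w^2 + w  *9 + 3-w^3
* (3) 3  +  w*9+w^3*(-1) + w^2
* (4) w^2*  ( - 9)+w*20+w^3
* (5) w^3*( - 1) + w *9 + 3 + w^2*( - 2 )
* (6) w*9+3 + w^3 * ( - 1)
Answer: 2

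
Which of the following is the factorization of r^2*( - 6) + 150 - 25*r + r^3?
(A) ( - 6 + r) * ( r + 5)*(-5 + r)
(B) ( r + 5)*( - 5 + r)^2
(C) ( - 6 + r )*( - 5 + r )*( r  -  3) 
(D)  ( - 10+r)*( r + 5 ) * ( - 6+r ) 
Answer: A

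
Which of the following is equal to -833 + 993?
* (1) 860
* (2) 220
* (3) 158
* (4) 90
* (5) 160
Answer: 5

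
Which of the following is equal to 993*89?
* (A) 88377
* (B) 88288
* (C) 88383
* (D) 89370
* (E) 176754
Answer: A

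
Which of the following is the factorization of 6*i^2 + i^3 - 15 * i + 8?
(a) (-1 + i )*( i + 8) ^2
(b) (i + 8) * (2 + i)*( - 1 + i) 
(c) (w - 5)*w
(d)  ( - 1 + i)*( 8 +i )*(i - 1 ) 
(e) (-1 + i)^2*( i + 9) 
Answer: d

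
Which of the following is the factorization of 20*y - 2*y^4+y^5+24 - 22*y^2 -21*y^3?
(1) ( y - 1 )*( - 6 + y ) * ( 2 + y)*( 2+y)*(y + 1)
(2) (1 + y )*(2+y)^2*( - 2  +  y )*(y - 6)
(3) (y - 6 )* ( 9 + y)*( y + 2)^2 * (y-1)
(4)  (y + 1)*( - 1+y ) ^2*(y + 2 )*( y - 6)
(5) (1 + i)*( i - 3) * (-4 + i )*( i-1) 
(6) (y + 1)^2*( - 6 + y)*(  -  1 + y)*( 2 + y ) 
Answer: 1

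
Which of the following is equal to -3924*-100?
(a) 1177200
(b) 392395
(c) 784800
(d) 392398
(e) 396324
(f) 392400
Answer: f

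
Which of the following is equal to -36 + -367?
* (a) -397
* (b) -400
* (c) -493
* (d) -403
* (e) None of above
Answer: d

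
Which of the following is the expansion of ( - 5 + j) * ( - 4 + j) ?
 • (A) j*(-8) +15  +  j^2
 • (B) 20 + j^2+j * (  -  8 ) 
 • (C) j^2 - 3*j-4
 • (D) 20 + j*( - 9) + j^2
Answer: D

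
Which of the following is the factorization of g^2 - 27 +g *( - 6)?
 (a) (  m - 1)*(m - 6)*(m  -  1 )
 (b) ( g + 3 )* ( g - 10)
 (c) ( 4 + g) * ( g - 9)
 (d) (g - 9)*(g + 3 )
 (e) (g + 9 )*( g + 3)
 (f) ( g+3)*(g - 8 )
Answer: d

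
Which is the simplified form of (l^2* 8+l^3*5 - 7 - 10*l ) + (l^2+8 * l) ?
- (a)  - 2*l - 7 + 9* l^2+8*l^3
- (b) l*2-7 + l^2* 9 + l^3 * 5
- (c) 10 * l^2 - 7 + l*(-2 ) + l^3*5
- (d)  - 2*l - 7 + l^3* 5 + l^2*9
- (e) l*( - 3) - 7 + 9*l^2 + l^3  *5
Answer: d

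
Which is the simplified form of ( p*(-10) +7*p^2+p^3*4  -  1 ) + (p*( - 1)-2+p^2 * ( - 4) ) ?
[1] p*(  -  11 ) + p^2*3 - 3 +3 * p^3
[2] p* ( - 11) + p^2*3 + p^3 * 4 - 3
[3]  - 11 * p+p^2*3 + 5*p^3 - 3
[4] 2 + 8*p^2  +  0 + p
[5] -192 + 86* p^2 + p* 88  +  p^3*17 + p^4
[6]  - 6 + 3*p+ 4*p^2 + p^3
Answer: 2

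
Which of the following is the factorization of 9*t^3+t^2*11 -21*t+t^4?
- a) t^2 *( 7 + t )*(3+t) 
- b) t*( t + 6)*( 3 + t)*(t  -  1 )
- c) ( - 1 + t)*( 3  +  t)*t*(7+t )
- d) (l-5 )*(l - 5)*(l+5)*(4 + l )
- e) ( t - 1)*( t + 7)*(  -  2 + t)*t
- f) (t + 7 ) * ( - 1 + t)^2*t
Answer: c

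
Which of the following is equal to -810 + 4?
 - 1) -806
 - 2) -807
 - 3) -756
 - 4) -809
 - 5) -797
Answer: 1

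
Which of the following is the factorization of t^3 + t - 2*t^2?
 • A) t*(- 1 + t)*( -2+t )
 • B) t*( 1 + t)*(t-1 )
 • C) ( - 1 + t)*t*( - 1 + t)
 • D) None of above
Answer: C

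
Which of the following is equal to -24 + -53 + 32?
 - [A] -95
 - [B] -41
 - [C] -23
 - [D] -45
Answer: D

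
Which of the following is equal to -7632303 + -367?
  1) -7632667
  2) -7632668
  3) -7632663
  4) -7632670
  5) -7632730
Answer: 4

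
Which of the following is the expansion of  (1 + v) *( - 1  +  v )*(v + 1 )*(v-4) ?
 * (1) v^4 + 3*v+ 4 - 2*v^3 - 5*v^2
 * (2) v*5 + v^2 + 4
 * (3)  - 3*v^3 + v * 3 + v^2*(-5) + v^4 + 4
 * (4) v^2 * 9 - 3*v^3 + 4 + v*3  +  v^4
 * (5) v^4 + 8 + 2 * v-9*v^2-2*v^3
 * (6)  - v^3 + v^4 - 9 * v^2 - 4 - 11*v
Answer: 3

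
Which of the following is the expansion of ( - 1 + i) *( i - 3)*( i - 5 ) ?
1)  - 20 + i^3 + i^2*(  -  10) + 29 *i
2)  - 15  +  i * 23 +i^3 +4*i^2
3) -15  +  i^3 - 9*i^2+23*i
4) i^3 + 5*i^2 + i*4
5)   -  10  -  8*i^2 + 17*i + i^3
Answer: 3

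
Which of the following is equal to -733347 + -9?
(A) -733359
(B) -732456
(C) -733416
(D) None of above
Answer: D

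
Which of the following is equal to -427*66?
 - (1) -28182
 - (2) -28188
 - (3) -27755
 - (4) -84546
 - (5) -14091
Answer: 1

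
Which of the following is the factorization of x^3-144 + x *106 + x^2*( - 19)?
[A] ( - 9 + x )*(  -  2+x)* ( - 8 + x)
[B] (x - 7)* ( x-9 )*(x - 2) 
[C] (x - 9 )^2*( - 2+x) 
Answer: A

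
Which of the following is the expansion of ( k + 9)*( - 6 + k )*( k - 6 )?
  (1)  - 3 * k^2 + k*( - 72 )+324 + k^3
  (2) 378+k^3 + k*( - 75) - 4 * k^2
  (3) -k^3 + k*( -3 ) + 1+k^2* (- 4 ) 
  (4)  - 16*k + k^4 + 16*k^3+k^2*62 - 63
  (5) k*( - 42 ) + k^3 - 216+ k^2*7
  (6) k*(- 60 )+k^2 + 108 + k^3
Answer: 1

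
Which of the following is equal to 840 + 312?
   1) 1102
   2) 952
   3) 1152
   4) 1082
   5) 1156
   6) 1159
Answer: 3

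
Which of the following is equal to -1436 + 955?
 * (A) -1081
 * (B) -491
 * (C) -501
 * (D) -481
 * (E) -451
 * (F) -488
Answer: D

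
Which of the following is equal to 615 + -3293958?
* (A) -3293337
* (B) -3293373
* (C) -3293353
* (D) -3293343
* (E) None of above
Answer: D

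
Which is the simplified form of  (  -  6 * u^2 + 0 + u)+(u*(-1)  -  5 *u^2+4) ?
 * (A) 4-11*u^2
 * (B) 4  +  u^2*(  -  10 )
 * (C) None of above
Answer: A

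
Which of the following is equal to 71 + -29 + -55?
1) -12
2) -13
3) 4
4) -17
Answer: 2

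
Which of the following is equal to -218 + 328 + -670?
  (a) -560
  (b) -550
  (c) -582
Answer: a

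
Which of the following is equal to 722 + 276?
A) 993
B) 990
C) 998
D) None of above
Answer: C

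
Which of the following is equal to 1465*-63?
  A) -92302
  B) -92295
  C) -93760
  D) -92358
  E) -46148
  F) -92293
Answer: B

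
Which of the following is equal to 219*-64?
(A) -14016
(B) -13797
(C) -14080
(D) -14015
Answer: A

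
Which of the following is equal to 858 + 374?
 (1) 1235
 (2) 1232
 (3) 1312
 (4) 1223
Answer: 2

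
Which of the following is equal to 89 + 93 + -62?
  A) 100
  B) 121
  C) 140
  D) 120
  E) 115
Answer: D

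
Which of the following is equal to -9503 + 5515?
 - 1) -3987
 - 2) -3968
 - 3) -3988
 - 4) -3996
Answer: 3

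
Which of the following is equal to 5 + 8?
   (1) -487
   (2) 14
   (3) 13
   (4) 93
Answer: 3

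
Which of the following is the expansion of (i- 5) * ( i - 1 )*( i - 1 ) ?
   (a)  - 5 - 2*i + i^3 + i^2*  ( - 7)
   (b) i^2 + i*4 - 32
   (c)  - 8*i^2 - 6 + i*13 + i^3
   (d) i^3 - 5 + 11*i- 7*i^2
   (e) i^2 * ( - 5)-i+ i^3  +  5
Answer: d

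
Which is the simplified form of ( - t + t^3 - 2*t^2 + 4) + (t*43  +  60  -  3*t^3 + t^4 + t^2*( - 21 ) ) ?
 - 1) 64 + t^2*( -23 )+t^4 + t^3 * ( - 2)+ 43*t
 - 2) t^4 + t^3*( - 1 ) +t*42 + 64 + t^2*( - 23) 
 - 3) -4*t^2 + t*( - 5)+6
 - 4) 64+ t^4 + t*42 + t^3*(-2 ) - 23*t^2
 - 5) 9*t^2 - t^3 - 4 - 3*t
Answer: 4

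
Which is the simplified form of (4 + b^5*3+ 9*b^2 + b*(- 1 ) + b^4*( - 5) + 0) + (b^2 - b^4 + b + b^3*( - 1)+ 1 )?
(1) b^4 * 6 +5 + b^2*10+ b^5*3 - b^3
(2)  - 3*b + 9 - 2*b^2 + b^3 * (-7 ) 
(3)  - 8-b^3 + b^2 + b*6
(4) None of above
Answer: 4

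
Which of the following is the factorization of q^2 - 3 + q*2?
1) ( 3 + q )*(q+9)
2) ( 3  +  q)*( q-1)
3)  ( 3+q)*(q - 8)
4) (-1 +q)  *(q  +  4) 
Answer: 2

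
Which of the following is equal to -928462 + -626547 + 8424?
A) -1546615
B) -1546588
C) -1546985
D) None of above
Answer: D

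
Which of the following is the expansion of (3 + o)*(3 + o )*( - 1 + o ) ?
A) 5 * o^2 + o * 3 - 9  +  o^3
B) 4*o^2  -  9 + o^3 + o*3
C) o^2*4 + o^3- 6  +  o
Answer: A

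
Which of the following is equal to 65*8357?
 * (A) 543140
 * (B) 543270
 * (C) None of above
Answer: C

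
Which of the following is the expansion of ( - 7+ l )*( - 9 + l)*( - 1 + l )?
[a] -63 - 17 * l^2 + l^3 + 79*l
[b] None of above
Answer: a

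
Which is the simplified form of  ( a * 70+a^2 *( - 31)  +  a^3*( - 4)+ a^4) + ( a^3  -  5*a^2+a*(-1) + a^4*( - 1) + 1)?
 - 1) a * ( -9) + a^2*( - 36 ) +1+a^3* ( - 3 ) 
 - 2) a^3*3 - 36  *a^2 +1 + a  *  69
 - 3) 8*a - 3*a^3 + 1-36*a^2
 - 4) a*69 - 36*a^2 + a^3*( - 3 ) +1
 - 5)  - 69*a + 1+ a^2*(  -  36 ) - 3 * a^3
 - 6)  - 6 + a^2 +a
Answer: 4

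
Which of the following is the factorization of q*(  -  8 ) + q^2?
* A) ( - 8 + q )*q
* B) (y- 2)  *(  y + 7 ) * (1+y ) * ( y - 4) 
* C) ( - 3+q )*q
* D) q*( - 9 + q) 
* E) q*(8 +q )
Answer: A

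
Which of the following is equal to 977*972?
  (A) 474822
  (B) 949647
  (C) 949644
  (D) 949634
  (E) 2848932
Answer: C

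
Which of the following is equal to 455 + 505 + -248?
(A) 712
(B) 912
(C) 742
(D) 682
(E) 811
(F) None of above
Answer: A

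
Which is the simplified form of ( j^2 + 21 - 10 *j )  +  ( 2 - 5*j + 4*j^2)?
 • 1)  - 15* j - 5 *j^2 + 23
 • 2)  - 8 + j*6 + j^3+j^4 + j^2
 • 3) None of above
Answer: 3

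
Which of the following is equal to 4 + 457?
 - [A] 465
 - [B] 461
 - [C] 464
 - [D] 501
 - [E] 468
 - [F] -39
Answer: B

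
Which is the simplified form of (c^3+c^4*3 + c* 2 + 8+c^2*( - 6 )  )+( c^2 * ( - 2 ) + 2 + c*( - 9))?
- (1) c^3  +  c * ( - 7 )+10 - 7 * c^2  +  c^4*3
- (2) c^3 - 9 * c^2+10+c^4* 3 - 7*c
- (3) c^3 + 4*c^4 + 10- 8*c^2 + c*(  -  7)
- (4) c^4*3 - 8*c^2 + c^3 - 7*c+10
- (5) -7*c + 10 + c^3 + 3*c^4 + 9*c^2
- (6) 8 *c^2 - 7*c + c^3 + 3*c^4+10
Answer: 4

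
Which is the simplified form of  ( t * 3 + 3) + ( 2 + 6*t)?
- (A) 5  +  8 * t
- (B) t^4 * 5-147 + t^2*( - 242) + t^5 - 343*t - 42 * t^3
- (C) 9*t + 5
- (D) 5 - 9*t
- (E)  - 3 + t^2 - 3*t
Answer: C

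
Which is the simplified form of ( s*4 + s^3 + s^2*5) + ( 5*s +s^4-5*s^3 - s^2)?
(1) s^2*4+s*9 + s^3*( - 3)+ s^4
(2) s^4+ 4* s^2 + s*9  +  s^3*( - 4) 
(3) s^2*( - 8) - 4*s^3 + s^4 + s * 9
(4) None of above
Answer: 2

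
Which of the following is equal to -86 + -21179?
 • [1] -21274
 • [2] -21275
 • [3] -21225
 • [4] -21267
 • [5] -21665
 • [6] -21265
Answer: 6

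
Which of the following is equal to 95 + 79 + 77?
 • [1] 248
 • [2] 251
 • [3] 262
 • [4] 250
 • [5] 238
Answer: 2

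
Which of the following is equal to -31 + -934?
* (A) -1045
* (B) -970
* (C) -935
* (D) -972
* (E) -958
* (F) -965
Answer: F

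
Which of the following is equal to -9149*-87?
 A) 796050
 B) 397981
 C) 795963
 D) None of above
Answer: C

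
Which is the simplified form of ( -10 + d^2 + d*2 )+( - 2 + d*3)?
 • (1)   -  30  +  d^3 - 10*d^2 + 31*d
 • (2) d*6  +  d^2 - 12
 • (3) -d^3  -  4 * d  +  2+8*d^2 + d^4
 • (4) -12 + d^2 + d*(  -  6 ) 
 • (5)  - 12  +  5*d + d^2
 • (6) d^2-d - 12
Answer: 5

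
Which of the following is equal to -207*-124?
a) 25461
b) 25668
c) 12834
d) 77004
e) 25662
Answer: b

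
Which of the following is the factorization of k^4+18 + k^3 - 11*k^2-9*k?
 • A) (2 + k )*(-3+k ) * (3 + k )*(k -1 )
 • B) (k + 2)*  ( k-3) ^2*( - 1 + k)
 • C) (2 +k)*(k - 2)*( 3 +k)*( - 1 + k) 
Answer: A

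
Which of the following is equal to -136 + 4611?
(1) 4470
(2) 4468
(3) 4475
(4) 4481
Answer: 3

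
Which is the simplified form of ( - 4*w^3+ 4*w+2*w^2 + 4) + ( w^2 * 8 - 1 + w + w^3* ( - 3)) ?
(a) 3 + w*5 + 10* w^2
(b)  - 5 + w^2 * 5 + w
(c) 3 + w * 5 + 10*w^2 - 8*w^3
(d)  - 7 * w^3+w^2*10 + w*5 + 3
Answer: d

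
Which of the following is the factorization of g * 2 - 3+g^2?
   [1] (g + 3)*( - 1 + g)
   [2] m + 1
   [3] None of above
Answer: 1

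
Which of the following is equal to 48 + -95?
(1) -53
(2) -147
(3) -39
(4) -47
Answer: 4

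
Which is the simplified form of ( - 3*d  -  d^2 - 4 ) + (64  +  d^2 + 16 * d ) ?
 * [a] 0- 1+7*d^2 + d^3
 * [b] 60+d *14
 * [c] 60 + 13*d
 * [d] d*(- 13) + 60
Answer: c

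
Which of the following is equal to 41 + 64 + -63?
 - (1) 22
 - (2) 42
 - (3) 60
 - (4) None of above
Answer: 2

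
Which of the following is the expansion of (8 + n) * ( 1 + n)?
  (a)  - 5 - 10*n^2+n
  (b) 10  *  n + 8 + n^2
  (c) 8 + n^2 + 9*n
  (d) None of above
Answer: c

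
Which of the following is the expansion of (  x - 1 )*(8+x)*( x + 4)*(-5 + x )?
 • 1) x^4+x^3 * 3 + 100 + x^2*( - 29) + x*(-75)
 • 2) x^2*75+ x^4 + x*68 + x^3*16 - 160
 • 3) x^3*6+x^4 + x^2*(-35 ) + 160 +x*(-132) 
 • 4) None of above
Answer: 3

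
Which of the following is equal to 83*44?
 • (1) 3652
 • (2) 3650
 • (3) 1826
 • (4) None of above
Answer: 1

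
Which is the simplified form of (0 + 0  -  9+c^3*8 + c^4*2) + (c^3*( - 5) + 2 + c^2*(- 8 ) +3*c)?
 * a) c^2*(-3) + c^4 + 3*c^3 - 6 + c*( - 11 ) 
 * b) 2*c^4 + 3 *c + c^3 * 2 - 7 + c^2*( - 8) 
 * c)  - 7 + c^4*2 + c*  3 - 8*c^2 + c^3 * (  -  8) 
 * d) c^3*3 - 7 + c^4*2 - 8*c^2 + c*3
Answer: d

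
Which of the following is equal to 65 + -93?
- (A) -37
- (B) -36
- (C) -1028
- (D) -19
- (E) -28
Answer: E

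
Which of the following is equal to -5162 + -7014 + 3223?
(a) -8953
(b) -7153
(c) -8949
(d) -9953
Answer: a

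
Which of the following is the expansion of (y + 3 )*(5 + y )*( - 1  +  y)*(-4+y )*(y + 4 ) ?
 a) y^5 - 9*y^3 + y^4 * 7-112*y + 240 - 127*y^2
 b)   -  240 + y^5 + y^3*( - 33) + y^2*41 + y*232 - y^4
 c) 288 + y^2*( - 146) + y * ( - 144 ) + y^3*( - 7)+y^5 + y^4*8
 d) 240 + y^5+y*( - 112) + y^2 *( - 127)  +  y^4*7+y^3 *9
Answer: a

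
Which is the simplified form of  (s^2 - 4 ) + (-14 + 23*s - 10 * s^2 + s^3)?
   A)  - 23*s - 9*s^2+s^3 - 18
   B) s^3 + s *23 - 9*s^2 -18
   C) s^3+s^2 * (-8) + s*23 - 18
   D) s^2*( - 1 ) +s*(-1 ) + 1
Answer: B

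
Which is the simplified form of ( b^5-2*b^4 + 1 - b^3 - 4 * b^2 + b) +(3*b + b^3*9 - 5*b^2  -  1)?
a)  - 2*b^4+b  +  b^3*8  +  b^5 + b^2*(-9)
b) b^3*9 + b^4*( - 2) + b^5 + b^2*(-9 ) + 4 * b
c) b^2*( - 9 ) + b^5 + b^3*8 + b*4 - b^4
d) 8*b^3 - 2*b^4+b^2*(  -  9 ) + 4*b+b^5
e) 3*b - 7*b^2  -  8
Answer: d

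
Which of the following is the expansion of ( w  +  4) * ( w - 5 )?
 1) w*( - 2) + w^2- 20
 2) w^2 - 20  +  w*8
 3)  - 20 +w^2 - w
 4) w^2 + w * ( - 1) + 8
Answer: 3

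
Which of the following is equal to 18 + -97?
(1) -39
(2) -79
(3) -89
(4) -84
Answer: 2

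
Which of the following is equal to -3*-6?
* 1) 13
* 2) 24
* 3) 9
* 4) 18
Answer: 4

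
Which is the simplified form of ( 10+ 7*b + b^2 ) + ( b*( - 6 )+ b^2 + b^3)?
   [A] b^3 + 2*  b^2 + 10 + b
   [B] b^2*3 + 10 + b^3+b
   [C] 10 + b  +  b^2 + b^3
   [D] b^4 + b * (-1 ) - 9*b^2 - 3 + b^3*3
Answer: A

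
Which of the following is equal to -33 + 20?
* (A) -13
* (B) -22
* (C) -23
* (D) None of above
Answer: A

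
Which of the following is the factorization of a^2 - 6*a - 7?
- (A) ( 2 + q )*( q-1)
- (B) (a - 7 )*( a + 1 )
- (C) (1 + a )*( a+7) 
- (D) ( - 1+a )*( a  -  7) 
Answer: B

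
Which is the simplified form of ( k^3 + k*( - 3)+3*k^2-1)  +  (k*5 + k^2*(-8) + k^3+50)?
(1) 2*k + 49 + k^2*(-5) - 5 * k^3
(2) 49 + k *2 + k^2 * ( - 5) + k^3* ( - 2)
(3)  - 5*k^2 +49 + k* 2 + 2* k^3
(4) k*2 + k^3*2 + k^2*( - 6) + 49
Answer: 3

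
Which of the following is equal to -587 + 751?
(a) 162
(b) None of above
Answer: b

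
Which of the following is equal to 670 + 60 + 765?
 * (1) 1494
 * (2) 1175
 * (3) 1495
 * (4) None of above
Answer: 3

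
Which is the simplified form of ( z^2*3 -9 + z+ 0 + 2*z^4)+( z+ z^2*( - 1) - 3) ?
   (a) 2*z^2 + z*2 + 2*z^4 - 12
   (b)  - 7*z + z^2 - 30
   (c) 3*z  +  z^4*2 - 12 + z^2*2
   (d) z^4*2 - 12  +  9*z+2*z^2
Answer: a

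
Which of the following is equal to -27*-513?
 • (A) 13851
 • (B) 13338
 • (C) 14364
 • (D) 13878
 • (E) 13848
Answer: A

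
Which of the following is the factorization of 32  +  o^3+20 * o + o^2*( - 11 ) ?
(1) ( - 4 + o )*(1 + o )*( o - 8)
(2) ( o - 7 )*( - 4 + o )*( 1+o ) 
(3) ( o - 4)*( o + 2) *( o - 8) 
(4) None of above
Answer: 1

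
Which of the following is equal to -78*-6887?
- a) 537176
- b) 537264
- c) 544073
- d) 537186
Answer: d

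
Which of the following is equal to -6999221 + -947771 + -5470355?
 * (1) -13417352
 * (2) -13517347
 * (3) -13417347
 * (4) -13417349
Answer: 3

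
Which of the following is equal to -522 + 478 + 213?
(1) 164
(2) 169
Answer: 2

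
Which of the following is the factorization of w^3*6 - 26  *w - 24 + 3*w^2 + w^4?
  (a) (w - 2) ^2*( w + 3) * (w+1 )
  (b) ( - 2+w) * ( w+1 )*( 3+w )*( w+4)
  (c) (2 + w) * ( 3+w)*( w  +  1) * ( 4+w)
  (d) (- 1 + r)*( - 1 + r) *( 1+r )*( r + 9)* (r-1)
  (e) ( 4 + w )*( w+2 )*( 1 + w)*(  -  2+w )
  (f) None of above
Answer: b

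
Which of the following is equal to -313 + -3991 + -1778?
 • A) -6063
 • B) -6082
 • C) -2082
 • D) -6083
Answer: B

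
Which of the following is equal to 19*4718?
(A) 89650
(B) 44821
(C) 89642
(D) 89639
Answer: C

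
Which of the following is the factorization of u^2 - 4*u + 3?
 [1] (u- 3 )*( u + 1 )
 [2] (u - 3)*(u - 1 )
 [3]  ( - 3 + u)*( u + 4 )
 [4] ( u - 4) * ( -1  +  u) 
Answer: 2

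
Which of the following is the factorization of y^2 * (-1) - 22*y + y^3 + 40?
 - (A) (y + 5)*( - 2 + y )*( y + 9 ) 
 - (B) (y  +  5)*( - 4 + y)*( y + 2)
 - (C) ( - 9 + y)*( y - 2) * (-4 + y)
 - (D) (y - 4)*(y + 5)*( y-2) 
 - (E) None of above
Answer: D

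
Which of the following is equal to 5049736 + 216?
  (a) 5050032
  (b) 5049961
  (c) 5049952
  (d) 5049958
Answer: c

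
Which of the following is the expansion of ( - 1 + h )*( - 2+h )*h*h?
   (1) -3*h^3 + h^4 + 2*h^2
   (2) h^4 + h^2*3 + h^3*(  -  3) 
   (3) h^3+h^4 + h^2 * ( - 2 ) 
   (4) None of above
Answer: 1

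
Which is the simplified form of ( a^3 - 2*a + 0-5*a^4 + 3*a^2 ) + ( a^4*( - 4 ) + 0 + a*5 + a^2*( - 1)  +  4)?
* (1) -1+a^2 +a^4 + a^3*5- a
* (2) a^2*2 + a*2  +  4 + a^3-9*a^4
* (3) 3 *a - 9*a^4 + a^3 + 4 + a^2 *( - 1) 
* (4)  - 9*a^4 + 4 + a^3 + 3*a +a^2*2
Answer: 4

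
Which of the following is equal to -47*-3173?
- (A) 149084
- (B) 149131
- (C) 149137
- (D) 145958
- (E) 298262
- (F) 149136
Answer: B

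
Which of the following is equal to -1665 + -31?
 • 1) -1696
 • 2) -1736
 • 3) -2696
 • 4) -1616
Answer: 1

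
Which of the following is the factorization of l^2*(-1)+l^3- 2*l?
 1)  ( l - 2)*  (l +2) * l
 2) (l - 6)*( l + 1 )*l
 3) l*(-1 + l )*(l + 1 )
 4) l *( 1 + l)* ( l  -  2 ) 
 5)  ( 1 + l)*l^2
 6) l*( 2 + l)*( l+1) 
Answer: 4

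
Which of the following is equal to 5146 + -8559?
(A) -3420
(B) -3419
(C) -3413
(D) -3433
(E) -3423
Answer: C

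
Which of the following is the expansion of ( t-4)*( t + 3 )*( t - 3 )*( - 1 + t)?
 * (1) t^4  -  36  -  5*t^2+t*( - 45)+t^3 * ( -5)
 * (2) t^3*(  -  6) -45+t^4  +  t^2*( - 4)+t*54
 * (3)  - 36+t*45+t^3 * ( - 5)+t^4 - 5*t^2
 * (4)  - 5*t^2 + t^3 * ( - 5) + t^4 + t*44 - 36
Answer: 3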